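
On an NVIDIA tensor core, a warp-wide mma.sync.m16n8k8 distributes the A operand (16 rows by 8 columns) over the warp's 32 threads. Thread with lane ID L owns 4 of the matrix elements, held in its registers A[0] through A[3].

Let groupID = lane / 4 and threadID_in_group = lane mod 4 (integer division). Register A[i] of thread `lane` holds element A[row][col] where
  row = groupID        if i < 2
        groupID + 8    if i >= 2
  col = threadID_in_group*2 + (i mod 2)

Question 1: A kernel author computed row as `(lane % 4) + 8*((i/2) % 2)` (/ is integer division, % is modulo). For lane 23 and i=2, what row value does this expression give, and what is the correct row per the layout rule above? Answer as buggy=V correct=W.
buggy=11 correct=13

`(lane % 4) + 8*((i/2) % 2)`[23,2]⇒11
L=23⇒gr=23>>2=5, th=23&3=3
[2]⇒row 5+8=13  col 3·2+0=6
row: 11 vs 13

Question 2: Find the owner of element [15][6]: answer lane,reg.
r=15⇒gr=7,Rb=1  c=6⇒th=3,odd=0
L=7*4+3=31  i=1*2+0=2

31,2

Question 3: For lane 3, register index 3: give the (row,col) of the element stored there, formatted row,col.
8,7

L=3->gid=3>>2=0, tid=3&3=3
[3]->row 0+8=8  col 3·2+1=7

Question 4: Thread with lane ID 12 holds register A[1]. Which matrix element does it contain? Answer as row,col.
12: grp=3,tig=0
[1] (3+0,0*2+1) = (3,1)

3,1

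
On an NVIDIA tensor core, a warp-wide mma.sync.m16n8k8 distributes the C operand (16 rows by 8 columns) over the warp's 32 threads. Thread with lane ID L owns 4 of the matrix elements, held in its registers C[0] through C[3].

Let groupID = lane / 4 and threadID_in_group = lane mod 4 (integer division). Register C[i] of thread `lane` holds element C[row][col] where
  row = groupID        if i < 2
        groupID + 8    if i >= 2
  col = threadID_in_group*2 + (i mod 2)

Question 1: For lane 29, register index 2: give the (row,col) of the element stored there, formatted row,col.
15,2

lane 29->29/4=7, 29 mod 4=1
i=2  r:7+8->15  c:2·1+0->2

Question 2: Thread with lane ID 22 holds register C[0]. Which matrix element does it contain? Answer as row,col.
5,4

22: grp=5,tig=2
[0] (5+0,2*2+0) = (5,4)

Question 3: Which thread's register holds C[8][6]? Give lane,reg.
3,2

r: 8->gid=0,r8=1  c: 6->tid=3,i&1=0
L=0*4+3=3  i=1*2+0=2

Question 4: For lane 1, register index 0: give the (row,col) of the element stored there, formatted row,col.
lane 1: grp=0 (1/4), tig=1 (1%4)
i=0: r=0+0=0, c=1*2+0=2

0,2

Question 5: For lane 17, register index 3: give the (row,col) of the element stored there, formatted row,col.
17: grp=4,tig=1
[3] (4+8,1*2+1) = (12,3)

12,3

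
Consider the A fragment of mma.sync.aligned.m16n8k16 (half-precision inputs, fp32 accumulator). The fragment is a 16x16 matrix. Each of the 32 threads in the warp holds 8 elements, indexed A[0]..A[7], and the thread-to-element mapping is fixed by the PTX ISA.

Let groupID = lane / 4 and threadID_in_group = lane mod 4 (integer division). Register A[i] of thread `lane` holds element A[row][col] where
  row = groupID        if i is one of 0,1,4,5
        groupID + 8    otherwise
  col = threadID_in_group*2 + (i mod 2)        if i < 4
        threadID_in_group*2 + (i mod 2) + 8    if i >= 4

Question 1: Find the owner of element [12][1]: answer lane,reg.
16,3

r: 12->gid=4,r8=1  c: 1->c8=0,tid=0,i&1=1
L=4*4+0=16  i=0*4+1*2+1=3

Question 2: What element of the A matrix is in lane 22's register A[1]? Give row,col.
22: gid=5,tid=2
[1] (5+0,2*2+1+0) = (5,5)

5,5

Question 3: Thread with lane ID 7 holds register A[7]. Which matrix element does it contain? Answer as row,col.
9,15

7: g=1,t=3
[7] (1+8,3*2+1+8) = (9,15)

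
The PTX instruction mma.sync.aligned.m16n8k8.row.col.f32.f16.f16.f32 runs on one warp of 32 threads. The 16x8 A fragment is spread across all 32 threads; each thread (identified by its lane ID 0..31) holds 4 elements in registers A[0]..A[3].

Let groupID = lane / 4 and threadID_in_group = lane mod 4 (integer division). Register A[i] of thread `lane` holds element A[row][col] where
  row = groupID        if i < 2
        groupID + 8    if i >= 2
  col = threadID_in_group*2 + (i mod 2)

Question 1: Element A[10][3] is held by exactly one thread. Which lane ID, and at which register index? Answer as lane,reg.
9,3

r:10=>grp=2,rB=1  c:3=>tig=1,lo=1
L=2*4+1=9  i=1*2+1=3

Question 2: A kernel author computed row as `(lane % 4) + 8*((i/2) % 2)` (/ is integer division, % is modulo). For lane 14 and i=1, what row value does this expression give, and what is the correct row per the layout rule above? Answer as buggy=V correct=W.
buggy=2 correct=3

`(lane % 4) + 8*((i/2) % 2)`[14,1]=>2
14: grp=3,tig=2
[1] (3+0,2*2+1) = (3,5)
row: 2 vs 3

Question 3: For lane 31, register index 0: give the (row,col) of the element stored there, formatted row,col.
lane 31⇒31/4=7, 31 mod 4=3
i=0  r:7+0⇒7  c:2·3+0⇒6

7,6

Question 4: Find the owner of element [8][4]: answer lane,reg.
r=8⇒gr=0,Rb=1  c=4⇒th=2,odd=0
L=0*4+2=2  i=1*2+0=2

2,2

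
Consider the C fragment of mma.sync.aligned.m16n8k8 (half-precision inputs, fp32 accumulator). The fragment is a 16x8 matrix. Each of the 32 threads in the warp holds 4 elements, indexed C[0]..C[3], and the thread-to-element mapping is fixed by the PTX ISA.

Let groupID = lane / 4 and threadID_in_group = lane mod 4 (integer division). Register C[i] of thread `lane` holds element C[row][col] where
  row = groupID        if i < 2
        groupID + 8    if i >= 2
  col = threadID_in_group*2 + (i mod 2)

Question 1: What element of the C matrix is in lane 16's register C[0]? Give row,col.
4,0

16: gr=4,th=0
[0] (4+0,0*2+0) = (4,0)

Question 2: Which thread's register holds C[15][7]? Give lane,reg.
r=15->g=7,rb=1  c=7->t=3,b0=1
L=7*4+3=31  i=1*2+1=3

31,3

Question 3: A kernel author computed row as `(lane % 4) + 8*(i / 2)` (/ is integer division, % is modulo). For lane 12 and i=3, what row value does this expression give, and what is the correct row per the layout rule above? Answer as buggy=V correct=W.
`(lane % 4) + 8*(i / 2)`[12,3]→8
lane 12: G=3 (12/4), T=0 (12%4)
i=3: r=3+8=11, c=0*2+1=1
row: 8 vs 11

buggy=8 correct=11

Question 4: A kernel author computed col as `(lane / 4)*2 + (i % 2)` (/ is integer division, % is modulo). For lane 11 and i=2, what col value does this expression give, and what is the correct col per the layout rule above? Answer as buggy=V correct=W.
`(lane / 4)*2 + (i % 2)`[11,2]->4
11: gid=2,tid=3
[2] (2+8,3*2+0) = (10,6)
col: 4 vs 6

buggy=4 correct=6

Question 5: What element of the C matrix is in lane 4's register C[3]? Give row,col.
9,1

L=4->g=4>>2=1, t=4&3=0
[3]->row 1+8=9  col 0·2+1=1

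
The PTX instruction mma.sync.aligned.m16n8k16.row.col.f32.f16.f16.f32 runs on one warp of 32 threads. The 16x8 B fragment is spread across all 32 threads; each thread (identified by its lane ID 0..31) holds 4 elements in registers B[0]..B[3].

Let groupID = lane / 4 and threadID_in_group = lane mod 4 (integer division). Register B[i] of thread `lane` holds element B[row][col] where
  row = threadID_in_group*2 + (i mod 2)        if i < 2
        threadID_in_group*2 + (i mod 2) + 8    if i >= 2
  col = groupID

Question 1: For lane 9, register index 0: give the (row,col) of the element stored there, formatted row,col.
9: grp=2,tig=1
[0] (1*2+0+0,2) = (2,2)

2,2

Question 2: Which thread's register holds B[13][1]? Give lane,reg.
6,3

c=1->g=1  r=13->rb=1,t=2,b0=1
L=1*4+2=6  i=1*2+1=3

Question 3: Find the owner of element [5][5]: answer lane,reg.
22,1

c=5->g=5  r=5->rb=0,t=2,b0=1
L=5*4+2=22  i=0*2+1=1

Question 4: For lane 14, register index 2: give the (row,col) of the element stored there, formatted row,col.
12,3

lane 14→14/4=3, 14 mod 4=2
i=2  r:2·2+0+8→12  c:3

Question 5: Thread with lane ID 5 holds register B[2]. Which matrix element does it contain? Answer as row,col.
10,1

5: gr=1,th=1
[2] (1*2+0+8,1) = (10,1)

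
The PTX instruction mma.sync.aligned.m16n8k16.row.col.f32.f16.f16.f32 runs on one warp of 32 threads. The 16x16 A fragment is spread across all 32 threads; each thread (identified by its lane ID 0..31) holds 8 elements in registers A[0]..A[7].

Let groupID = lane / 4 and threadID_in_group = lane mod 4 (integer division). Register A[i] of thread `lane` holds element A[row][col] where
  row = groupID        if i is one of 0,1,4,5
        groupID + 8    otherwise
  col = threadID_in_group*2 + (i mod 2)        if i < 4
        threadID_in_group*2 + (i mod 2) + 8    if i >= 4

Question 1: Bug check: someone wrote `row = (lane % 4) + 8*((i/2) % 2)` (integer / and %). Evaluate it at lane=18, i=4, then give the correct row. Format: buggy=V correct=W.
buggy=2 correct=4

`(lane % 4) + 8*((i/2) % 2)`[18,4]->2
lane 18: g=4 (18/4), t=2 (18%4)
i=4: r=4+0=4, c=2*2+0+8=12
row: 2 vs 4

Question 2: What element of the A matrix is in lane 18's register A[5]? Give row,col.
4,13

18: g=4,t=2
[5] (4+0,2*2+1+8) = (4,13)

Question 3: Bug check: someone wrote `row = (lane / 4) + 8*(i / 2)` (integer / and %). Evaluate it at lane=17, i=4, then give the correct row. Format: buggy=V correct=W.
buggy=20 correct=4

`(lane / 4) + 8*(i / 2)`[17,4]->20
lane 17: g=4 (17/4), t=1 (17%4)
i=4: r=4+0=4, c=1*2+0+8=10
row: 20 vs 4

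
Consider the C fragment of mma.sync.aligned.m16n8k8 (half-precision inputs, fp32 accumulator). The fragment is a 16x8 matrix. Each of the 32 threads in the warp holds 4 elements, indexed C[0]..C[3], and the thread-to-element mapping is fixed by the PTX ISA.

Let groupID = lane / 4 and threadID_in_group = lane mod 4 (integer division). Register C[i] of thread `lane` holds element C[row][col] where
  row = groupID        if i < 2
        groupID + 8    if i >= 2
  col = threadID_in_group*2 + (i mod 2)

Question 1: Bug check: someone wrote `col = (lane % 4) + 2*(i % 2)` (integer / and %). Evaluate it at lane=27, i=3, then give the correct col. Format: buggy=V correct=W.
`(lane % 4) + 2*(i % 2)`[27,3]=>5
lane 27: grp=6 (27/4), tig=3 (27%4)
i=3: r=6+8=14, c=3*2+1=7
col: 5 vs 7

buggy=5 correct=7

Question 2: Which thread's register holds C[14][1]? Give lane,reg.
24,3

r: 14->gid=6,r8=1  c: 1->tid=0,i&1=1
L=6*4+0=24  i=1*2+1=3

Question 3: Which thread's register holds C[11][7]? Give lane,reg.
15,3

r=11->g=3,rb=1  c=7->t=3,b0=1
L=3*4+3=15  i=1*2+1=3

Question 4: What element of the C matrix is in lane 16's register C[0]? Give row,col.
lane 16: gid=4 (16/4), tid=0 (16%4)
i=0: r=4+0=4, c=0*2+0=0

4,0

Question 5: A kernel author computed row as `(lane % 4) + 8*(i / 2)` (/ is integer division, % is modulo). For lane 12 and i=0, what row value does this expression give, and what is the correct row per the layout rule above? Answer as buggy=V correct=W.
buggy=0 correct=3

`(lane % 4) + 8*(i / 2)`[12,0]->0
12: gid=3,tid=0
[0] (3+0,0*2+0) = (3,0)
row: 0 vs 3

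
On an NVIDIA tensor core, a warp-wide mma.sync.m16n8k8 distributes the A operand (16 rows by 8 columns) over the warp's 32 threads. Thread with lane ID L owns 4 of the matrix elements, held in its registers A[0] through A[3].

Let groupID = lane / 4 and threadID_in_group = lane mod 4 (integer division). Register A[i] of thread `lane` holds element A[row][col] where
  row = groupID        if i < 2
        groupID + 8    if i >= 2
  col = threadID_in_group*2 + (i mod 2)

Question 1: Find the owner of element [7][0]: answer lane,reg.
28,0

r=7⇒gr=7,Rb=0  c=0⇒th=0,odd=0
L=7*4+0=28  i=0*2+0=0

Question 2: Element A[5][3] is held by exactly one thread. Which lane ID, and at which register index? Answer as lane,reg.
21,1

r=5→G=5,rhi=0  c=3→T=1,p=1
L=5*4+1=21  i=0*2+1=1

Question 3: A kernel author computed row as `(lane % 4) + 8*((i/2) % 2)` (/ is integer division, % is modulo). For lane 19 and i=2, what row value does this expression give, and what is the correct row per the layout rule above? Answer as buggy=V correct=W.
`(lane % 4) + 8*((i/2) % 2)`[19,2]→11
lane 19→19/4=4, 19 mod 4=3
i=2  r:4+8→12  c:2·3+0→6
row: 11 vs 12

buggy=11 correct=12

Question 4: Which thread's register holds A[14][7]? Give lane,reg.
r=14⇒gr=6,Rb=1  c=7⇒th=3,odd=1
L=6*4+3=27  i=1*2+1=3

27,3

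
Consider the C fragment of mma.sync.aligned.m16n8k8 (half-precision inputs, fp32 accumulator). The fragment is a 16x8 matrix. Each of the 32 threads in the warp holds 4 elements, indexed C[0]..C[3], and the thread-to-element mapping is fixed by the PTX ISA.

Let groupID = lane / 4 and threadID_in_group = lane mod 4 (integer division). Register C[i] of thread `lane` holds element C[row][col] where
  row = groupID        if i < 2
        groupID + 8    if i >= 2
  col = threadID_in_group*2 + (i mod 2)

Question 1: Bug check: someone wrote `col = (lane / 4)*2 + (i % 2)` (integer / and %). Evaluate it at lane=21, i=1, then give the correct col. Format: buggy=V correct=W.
`(lane / 4)*2 + (i % 2)`[21,1]=>11
lane 21=>21/4=5, 21 mod 4=1
i=1  r:5+0=>5  c:2·1+1=>3
col: 11 vs 3

buggy=11 correct=3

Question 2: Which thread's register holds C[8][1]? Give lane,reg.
0,3

r:8=>grp=0,rB=1  c:1=>tig=0,lo=1
L=0*4+0=0  i=1*2+1=3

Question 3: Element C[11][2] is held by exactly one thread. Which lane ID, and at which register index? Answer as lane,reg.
r: 11->gid=3,r8=1  c: 2->tid=1,i&1=0
L=3*4+1=13  i=1*2+0=2

13,2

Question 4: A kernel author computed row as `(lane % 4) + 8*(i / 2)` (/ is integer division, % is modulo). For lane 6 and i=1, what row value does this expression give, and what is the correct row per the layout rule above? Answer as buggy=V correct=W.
buggy=2 correct=1

`(lane % 4) + 8*(i / 2)`[6,1]⇒2
lane 6: gr=1 (6/4), th=2 (6%4)
i=1: r=1+0=1, c=2*2+1=5
row: 2 vs 1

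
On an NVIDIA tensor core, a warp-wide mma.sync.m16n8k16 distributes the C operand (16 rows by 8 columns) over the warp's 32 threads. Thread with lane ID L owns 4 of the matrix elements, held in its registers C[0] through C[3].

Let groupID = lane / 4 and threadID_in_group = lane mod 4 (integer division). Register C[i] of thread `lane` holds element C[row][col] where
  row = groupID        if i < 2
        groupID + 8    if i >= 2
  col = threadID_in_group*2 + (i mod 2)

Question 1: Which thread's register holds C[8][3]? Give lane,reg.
1,3

r=8->g=0,rb=1  c=3->t=1,b0=1
L=0*4+1=1  i=1*2+1=3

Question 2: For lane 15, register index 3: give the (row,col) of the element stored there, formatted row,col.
L=15->gid=15>>2=3, tid=15&3=3
[3]->row 3+8=11  col 3·2+1=7

11,7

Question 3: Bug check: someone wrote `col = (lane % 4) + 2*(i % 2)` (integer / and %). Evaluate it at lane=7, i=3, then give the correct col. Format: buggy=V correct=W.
buggy=5 correct=7

`(lane % 4) + 2*(i % 2)`[7,3]⇒5
7: gr=1,th=3
[3] (1+8,3*2+1) = (9,7)
col: 5 vs 7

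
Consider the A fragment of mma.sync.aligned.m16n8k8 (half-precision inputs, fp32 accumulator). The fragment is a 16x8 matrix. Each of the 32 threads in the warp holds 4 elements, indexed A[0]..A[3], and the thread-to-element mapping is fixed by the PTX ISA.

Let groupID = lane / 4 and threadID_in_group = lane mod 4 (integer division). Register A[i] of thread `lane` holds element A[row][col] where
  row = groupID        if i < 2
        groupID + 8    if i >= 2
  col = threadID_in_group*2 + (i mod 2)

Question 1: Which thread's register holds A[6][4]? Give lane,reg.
26,0

r=6->g=6,rb=0  c=4->t=2,b0=0
L=6*4+2=26  i=0*2+0=0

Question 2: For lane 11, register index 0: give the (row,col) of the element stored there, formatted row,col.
2,6

11: gid=2,tid=3
[0] (2+0,3*2+0) = (2,6)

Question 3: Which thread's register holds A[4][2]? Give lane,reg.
r: 4->gid=4,r8=0  c: 2->tid=1,i&1=0
L=4*4+1=17  i=0*2+0=0

17,0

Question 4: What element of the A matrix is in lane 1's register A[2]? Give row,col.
1: gid=0,tid=1
[2] (0+8,1*2+0) = (8,2)

8,2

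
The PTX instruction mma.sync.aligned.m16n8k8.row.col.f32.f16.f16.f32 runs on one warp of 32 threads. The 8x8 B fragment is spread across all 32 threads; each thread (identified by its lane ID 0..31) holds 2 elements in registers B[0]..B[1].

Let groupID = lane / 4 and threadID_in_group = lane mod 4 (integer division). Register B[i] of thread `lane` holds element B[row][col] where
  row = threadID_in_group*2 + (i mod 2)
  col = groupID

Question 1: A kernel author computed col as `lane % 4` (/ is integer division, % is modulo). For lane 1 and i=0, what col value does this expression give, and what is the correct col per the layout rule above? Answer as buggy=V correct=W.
`lane % 4`[1,0]=>1
lane 1=>1/4=0, 1 mod 4=1
i=0  r:2·1+0=>2  c:0
col: 1 vs 0

buggy=1 correct=0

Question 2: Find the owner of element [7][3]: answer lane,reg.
15,1

c=3⇒gr=3  r=7⇒th=3,odd=1
L=3*4+3=15  i=1=1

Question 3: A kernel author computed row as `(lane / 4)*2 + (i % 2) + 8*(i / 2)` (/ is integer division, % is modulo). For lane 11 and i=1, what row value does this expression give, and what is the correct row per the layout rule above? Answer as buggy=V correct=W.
`(lane / 4)*2 + (i % 2) + 8*(i / 2)`[11,1]->5
lane 11: gid=2 (11/4), tid=3 (11%4)
i=1: r=3*2+1=7, c=gid=2
row: 5 vs 7

buggy=5 correct=7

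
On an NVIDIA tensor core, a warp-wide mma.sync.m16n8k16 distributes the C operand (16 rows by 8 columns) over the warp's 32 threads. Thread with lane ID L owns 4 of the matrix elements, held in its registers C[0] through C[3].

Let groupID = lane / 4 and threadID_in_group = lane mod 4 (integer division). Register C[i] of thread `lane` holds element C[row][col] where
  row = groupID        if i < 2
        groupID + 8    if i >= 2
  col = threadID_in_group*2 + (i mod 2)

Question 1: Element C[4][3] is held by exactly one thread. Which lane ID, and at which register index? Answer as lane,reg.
r=4→G=4,rhi=0  c=3→T=1,p=1
L=4*4+1=17  i=0*2+1=1

17,1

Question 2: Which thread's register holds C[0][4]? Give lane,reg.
r: 0->gid=0,r8=0  c: 4->tid=2,i&1=0
L=0*4+2=2  i=0*2+0=0

2,0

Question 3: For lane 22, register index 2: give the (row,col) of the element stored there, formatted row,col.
13,4

L=22=>grp=22>>2=5, tig=22&3=2
[2]=>row 5+8=13  col 2·2+0=4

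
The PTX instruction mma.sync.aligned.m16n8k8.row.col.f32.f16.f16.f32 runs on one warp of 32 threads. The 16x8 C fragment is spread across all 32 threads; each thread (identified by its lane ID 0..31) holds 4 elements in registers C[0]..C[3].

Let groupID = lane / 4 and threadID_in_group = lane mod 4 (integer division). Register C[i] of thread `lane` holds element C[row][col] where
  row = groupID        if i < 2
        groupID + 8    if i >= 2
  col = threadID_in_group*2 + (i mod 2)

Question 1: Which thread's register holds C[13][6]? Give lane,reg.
23,2

r: 13->gid=5,r8=1  c: 6->tid=3,i&1=0
L=5*4+3=23  i=1*2+0=2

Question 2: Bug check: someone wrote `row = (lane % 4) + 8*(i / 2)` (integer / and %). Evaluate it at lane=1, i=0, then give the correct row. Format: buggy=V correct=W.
buggy=1 correct=0

`(lane % 4) + 8*(i / 2)`[1,0]->1
lane 1->1/4=0, 1 mod 4=1
i=0  r:0+0->0  c:2·1+0->2
row: 1 vs 0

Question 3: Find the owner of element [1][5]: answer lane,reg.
r=1⇒gr=1,Rb=0  c=5⇒th=2,odd=1
L=1*4+2=6  i=0*2+1=1

6,1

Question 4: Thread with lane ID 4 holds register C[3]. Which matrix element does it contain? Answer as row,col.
9,1

lane 4: G=1 (4/4), T=0 (4%4)
i=3: r=1+8=9, c=0*2+1=1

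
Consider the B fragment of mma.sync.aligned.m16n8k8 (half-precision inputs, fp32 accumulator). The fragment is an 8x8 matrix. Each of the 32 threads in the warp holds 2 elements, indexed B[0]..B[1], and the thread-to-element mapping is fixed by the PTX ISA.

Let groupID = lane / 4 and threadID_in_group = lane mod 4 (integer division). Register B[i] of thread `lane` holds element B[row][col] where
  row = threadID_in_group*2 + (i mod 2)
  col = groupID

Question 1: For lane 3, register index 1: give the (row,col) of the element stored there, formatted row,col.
7,0

L=3→G=3>>2=0, T=3&3=3
[1]→row 3·2+1=7  col G=0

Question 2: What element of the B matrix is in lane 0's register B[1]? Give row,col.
0: gid=0,tid=0
[1] (0*2+1,0) = (1,0)

1,0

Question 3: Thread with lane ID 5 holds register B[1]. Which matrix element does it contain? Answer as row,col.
5: gr=1,th=1
[1] (1*2+1,1) = (3,1)

3,1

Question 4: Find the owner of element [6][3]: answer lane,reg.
c:3=>grp=3  r:6=>tig=3,lo=0
L=3*4+3=15  i=0=0

15,0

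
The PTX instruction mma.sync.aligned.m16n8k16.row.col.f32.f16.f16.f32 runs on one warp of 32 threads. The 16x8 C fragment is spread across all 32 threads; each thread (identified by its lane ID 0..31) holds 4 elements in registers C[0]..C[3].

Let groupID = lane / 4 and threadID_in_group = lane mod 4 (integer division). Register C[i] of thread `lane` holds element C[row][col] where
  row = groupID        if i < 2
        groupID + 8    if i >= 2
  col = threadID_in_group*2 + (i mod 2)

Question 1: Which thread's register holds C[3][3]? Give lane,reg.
r:3=>grp=3,rB=0  c:3=>tig=1,lo=1
L=3*4+1=13  i=0*2+1=1

13,1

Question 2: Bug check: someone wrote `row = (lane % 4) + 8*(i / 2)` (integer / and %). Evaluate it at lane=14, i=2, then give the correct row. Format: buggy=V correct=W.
`(lane % 4) + 8*(i / 2)`[14,2]->10
lane 14: g=3 (14/4), t=2 (14%4)
i=2: r=3+8=11, c=2*2+0=4
row: 10 vs 11

buggy=10 correct=11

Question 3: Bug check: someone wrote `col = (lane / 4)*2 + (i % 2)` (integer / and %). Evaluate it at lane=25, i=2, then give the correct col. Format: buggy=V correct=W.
`(lane / 4)*2 + (i % 2)`[25,2]->12
lane 25->25/4=6, 25 mod 4=1
i=2  r:6+8->14  c:2·1+0->2
col: 12 vs 2

buggy=12 correct=2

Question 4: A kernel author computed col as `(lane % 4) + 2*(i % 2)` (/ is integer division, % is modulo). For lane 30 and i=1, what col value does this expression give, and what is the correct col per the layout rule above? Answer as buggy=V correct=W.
`(lane % 4) + 2*(i % 2)`[30,1]->4
L=30->g=30>>2=7, t=30&3=2
[1]->row 7+0=7  col 2·2+1=5
col: 4 vs 5

buggy=4 correct=5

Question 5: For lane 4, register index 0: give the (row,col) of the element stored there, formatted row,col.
1,0

lane 4→4/4=1, 4 mod 4=0
i=0  r:1+0→1  c:2·0+0→0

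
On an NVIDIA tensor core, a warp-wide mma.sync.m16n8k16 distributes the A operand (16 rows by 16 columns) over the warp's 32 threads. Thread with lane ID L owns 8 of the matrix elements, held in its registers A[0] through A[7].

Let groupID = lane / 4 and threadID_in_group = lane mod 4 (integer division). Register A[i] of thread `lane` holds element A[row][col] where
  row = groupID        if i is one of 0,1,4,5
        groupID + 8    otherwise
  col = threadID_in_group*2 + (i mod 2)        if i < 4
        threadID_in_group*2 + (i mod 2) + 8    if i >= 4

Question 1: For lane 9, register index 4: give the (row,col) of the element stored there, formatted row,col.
L=9->gid=9>>2=2, tid=9&3=1
[4]->row 2+0=2  col 1·2+0+8=10

2,10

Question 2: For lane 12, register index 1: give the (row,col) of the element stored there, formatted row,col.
3,1

L=12->g=12>>2=3, t=12&3=0
[1]->row 3+0=3  col 0·2+1+0=1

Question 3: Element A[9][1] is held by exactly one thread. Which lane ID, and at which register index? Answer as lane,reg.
4,3

r=9->g=1,rb=1  c=1->cb=0,t=0,b0=1
L=1*4+0=4  i=0*4+1*2+1=3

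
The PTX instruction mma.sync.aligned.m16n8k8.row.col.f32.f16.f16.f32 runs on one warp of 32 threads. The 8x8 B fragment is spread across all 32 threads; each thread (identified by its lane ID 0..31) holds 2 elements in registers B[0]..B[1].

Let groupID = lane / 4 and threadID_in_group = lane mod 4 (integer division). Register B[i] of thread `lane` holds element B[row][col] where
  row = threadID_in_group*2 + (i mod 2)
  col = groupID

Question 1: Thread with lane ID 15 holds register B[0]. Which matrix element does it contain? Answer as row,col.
6,3

15: g=3,t=3
[0] (3*2+0,3) = (6,3)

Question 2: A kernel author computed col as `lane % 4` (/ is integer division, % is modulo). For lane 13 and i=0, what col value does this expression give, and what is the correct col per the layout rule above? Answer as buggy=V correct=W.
buggy=1 correct=3

`lane % 4`[13,0]⇒1
13: gr=3,th=1
[0] (1*2+0,3) = (2,3)
col: 1 vs 3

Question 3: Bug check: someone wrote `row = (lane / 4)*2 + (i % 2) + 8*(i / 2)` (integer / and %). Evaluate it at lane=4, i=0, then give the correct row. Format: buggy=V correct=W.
`(lane / 4)*2 + (i % 2) + 8*(i / 2)`[4,0]⇒2
4: gr=1,th=0
[0] (0*2+0,1) = (0,1)
row: 2 vs 0

buggy=2 correct=0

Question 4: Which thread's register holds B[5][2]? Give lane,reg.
10,1

c:2=>grp=2  r:5=>tig=2,lo=1
L=2*4+2=10  i=1=1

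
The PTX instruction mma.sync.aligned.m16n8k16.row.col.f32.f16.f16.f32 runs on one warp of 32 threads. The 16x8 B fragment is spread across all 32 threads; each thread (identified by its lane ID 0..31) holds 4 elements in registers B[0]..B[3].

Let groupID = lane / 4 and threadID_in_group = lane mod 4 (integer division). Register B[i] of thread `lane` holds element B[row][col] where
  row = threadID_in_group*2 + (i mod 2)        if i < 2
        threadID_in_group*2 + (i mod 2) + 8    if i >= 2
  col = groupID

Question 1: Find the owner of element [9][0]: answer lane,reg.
c:0=>grp=0  r:9=>rB=1,tig=0,lo=1
L=0*4+0=0  i=1*2+1=3

0,3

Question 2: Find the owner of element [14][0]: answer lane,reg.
3,2

c=0⇒gr=0  r=14⇒Rb=1,th=3,odd=0
L=0*4+3=3  i=1*2+0=2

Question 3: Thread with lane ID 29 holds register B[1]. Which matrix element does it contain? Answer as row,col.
3,7

lane 29: g=7 (29/4), t=1 (29%4)
i=1: r=1*2+1+0=3, c=g=7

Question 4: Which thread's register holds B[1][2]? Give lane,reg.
c=2→G=2  r=1→rhi=0,T=0,p=1
L=2*4+0=8  i=0*2+1=1

8,1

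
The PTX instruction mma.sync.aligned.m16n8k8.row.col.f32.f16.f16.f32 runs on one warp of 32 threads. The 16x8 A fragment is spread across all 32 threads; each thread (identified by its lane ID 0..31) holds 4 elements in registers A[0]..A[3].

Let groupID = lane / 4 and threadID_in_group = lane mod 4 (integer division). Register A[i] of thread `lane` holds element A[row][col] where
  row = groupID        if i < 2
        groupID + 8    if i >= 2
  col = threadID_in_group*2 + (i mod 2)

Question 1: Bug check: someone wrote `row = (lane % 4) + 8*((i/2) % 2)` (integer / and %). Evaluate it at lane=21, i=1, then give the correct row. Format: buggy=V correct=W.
`(lane % 4) + 8*((i/2) % 2)`[21,1]⇒1
21: gr=5,th=1
[1] (5+0,1*2+1) = (5,3)
row: 1 vs 5

buggy=1 correct=5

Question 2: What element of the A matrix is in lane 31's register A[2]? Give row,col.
15,6

lane 31: g=7 (31/4), t=3 (31%4)
i=2: r=7+8=15, c=3*2+0=6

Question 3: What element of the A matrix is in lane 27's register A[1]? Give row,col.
6,7

27: grp=6,tig=3
[1] (6+0,3*2+1) = (6,7)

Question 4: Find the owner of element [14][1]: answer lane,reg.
r=14->g=6,rb=1  c=1->t=0,b0=1
L=6*4+0=24  i=1*2+1=3

24,3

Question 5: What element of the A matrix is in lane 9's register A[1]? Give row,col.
2,3

lane 9: gid=2 (9/4), tid=1 (9%4)
i=1: r=2+0=2, c=1*2+1=3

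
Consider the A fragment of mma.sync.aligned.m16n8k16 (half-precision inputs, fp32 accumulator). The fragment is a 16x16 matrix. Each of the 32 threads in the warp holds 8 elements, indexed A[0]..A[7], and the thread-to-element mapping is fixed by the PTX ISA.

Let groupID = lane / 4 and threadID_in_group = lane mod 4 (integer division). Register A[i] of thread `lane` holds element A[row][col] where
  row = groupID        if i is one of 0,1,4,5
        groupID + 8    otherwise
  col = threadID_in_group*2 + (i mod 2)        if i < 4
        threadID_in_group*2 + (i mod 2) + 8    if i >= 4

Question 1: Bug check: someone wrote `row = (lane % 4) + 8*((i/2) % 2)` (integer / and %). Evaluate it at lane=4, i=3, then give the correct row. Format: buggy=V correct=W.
buggy=8 correct=9

`(lane % 4) + 8*((i/2) % 2)`[4,3]⇒8
lane 4: gr=1 (4/4), th=0 (4%4)
i=3: r=1+8=9, c=0*2+1+0=1
row: 8 vs 9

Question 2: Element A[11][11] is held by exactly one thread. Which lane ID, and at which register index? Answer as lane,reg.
13,7

r=11→G=3,rhi=1  c=11→chi=1,T=1,p=1
L=3*4+1=13  i=1*4+1*2+1=7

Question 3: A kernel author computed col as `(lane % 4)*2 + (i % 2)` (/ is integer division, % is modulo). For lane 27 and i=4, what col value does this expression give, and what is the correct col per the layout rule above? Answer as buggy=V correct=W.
`(lane % 4)*2 + (i % 2)`[27,4]→6
27: G=6,T=3
[4] (6+0,3*2+0+8) = (6,14)
col: 6 vs 14

buggy=6 correct=14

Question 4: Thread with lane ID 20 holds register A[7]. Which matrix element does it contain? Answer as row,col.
lane 20->20/4=5, 20 mod 4=0
i=7  r:5+8->13  c:2·0+1+8->9

13,9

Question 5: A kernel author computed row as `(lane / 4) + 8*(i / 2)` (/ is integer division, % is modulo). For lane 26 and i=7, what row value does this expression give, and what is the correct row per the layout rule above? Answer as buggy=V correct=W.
`(lane / 4) + 8*(i / 2)`[26,7]→30
lane 26: G=6 (26/4), T=2 (26%4)
i=7: r=6+8=14, c=2*2+1+8=13
row: 30 vs 14

buggy=30 correct=14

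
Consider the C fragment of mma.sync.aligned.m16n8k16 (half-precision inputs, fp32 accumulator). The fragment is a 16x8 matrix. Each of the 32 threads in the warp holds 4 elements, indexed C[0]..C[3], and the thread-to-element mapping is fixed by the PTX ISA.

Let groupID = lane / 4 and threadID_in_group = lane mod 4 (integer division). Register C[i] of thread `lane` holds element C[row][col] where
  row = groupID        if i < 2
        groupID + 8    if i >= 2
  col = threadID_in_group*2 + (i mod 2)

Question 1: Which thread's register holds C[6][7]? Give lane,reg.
27,1

r:6=>grp=6,rB=0  c:7=>tig=3,lo=1
L=6*4+3=27  i=0*2+1=1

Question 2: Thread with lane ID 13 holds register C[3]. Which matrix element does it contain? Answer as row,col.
lane 13→13/4=3, 13 mod 4=1
i=3  r:3+8→11  c:2·1+1→3

11,3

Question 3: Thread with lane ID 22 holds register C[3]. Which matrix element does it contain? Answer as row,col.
13,5

L=22->g=22>>2=5, t=22&3=2
[3]->row 5+8=13  col 2·2+1=5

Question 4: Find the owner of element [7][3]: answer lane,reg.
29,1

r=7->g=7,rb=0  c=3->t=1,b0=1
L=7*4+1=29  i=0*2+1=1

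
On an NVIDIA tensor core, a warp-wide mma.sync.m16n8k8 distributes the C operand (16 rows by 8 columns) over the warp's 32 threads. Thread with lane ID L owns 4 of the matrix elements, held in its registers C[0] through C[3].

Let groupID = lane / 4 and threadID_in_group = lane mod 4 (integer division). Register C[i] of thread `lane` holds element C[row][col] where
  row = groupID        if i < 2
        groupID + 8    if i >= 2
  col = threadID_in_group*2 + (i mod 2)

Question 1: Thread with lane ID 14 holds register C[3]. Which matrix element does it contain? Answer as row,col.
11,5

14: grp=3,tig=2
[3] (3+8,2*2+1) = (11,5)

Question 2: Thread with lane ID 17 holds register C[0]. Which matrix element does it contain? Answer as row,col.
L=17⇒gr=17>>2=4, th=17&3=1
[0]⇒row 4+0=4  col 1·2+0=2

4,2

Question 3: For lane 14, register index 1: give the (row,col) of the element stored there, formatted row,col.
14: gid=3,tid=2
[1] (3+0,2*2+1) = (3,5)

3,5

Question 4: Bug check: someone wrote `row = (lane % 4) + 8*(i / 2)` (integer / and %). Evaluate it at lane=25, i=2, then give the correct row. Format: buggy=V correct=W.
`(lane % 4) + 8*(i / 2)`[25,2]->9
lane 25->25/4=6, 25 mod 4=1
i=2  r:6+8->14  c:2·1+0->2
row: 9 vs 14

buggy=9 correct=14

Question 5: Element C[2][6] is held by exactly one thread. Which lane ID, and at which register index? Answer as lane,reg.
11,0

r=2->g=2,rb=0  c=6->t=3,b0=0
L=2*4+3=11  i=0*2+0=0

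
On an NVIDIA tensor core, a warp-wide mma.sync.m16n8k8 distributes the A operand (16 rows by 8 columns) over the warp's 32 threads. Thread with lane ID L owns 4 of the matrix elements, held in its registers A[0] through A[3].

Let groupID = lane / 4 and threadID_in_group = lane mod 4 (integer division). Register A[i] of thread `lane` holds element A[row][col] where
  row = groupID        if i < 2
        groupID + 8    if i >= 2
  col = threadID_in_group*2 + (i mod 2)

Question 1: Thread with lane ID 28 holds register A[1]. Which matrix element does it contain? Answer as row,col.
7,1

lane 28→28/4=7, 28 mod 4=0
i=1  r:7+0→7  c:2·0+1→1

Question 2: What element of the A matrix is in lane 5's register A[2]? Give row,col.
5: grp=1,tig=1
[2] (1+8,1*2+0) = (9,2)

9,2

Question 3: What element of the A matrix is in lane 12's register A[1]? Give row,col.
3,1

L=12->g=12>>2=3, t=12&3=0
[1]->row 3+0=3  col 0·2+1=1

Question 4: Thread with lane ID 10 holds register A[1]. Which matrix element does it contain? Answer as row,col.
10: gr=2,th=2
[1] (2+0,2*2+1) = (2,5)

2,5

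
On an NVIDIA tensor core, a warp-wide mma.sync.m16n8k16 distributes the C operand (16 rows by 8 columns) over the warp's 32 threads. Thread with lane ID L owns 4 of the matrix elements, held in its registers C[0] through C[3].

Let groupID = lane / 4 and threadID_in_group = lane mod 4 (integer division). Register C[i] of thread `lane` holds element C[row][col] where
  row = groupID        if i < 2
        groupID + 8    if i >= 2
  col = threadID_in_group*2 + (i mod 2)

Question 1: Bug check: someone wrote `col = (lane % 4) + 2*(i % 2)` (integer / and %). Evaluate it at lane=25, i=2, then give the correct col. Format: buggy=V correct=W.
`(lane % 4) + 2*(i % 2)`[25,2]=>1
lane 25: grp=6 (25/4), tig=1 (25%4)
i=2: r=6+8=14, c=1*2+0=2
col: 1 vs 2

buggy=1 correct=2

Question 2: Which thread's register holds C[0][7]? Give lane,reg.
r:0=>grp=0,rB=0  c:7=>tig=3,lo=1
L=0*4+3=3  i=0*2+1=1

3,1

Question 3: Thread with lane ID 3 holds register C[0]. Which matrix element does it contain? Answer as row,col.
lane 3: grp=0 (3/4), tig=3 (3%4)
i=0: r=0+0=0, c=3*2+0=6

0,6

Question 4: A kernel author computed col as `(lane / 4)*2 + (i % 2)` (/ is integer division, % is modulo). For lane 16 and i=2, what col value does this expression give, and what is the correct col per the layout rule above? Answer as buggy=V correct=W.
buggy=8 correct=0

`(lane / 4)*2 + (i % 2)`[16,2]=>8
16: grp=4,tig=0
[2] (4+8,0*2+0) = (12,0)
col: 8 vs 0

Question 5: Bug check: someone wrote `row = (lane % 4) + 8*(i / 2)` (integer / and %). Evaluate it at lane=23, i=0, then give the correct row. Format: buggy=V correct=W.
buggy=3 correct=5

`(lane % 4) + 8*(i / 2)`[23,0]->3
L=23->gid=23>>2=5, tid=23&3=3
[0]->row 5+0=5  col 3·2+0=6
row: 3 vs 5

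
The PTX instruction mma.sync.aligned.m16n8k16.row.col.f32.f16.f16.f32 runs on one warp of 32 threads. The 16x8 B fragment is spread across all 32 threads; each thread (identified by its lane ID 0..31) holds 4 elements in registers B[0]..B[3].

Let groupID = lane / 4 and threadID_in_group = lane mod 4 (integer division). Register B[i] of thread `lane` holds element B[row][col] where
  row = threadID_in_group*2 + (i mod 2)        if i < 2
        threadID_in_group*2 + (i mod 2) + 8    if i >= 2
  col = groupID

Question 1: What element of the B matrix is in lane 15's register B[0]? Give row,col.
6,3

15: G=3,T=3
[0] (3*2+0+0,3) = (6,3)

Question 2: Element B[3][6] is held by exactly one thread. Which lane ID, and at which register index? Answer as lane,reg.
c=6->g=6  r=3->rb=0,t=1,b0=1
L=6*4+1=25  i=0*2+1=1

25,1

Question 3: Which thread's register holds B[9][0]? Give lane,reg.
c:0=>grp=0  r:9=>rB=1,tig=0,lo=1
L=0*4+0=0  i=1*2+1=3

0,3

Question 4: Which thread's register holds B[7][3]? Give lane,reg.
c=3->g=3  r=7->rb=0,t=3,b0=1
L=3*4+3=15  i=0*2+1=1

15,1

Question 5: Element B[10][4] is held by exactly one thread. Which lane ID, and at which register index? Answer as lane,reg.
17,2

c:4=>grp=4  r:10=>rB=1,tig=1,lo=0
L=4*4+1=17  i=1*2+0=2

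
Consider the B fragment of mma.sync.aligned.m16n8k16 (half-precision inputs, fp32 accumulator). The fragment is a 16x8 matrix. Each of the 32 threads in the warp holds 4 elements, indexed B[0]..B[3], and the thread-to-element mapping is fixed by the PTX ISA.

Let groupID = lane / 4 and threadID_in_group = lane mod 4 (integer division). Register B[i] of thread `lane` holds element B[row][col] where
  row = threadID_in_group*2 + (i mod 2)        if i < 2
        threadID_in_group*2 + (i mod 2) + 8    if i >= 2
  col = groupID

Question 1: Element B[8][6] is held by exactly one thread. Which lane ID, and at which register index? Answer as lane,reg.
24,2

c=6->g=6  r=8->rb=1,t=0,b0=0
L=6*4+0=24  i=1*2+0=2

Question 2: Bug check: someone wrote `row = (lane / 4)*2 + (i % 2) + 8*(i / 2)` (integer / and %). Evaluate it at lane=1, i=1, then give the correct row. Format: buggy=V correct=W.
`(lane / 4)*2 + (i % 2) + 8*(i / 2)`[1,1]=>1
L=1=>grp=1>>2=0, tig=1&3=1
[1]=>row 1·2+1+0=3  col grp=0
row: 1 vs 3

buggy=1 correct=3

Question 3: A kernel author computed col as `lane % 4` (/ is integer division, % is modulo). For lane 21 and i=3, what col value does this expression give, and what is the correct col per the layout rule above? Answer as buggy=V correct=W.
`lane % 4`[21,3]->1
L=21->gid=21>>2=5, tid=21&3=1
[3]->row 1·2+1+8=11  col gid=5
col: 1 vs 5

buggy=1 correct=5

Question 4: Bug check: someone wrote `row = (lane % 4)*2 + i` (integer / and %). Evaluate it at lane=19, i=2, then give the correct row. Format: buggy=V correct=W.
`(lane % 4)*2 + i`[19,2]→8
lane 19: G=4 (19/4), T=3 (19%4)
i=2: r=3*2+0+8=14, c=G=4
row: 8 vs 14

buggy=8 correct=14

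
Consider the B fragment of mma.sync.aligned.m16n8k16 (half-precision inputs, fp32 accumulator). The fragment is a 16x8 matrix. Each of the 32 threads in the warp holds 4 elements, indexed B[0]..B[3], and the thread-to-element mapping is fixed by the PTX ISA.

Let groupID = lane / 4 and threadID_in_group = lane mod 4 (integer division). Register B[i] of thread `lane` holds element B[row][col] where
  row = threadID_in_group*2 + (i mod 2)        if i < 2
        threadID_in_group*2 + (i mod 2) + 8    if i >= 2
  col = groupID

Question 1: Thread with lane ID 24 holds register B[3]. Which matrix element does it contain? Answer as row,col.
24: g=6,t=0
[3] (0*2+1+8,6) = (9,6)

9,6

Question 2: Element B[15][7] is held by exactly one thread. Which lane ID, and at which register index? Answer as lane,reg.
c=7->g=7  r=15->rb=1,t=3,b0=1
L=7*4+3=31  i=1*2+1=3

31,3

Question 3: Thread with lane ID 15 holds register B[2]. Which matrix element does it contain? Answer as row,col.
L=15=>grp=15>>2=3, tig=15&3=3
[2]=>row 3·2+0+8=14  col grp=3

14,3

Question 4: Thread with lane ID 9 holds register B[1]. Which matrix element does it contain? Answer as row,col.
lane 9: gr=2 (9/4), th=1 (9%4)
i=1: r=1*2+1+0=3, c=gr=2

3,2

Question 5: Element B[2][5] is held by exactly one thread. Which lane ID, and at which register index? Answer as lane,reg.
21,0

c=5->g=5  r=2->rb=0,t=1,b0=0
L=5*4+1=21  i=0*2+0=0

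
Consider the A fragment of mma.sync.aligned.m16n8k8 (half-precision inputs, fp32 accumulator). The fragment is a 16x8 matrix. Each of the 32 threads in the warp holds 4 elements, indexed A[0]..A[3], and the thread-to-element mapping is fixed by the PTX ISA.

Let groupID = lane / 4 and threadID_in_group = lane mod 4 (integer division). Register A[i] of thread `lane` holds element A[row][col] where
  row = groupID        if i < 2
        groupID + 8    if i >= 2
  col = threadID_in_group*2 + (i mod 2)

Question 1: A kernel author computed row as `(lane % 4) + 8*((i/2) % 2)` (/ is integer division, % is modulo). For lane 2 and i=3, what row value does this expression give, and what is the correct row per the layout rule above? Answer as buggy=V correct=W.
buggy=10 correct=8

`(lane % 4) + 8*((i/2) % 2)`[2,3]=>10
2: grp=0,tig=2
[3] (0+8,2*2+1) = (8,5)
row: 10 vs 8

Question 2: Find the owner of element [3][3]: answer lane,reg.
13,1

r=3→G=3,rhi=0  c=3→T=1,p=1
L=3*4+1=13  i=0*2+1=1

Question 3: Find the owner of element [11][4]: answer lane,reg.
14,2

r=11⇒gr=3,Rb=1  c=4⇒th=2,odd=0
L=3*4+2=14  i=1*2+0=2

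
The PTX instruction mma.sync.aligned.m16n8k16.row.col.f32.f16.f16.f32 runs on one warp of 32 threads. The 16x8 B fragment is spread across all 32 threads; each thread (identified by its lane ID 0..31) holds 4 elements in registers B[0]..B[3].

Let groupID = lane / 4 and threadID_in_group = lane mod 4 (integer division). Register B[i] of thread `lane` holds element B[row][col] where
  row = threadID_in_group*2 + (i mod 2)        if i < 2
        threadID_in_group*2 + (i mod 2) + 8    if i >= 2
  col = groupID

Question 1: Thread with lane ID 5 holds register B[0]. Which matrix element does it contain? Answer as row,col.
5: g=1,t=1
[0] (1*2+0+0,1) = (2,1)

2,1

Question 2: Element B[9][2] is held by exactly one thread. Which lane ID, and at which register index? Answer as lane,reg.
8,3

c=2->g=2  r=9->rb=1,t=0,b0=1
L=2*4+0=8  i=1*2+1=3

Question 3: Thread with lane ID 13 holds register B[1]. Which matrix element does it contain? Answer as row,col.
3,3

13: gid=3,tid=1
[1] (1*2+1+0,3) = (3,3)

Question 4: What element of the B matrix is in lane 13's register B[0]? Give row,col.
lane 13→13/4=3, 13 mod 4=1
i=0  r:2·1+0+0→2  c:3

2,3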